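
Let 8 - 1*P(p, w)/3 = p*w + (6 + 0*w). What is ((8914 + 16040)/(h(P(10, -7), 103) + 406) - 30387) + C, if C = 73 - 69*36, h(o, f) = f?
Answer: -16669228/509 ≈ -32749.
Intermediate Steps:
P(p, w) = 6 - 3*p*w (P(p, w) = 24 - 3*(p*w + (6 + 0*w)) = 24 - 3*(p*w + (6 + 0)) = 24 - 3*(p*w + 6) = 24 - 3*(6 + p*w) = 24 + (-18 - 3*p*w) = 6 - 3*p*w)
C = -2411 (C = 73 - 2484 = -2411)
((8914 + 16040)/(h(P(10, -7), 103) + 406) - 30387) + C = ((8914 + 16040)/(103 + 406) - 30387) - 2411 = (24954/509 - 30387) - 2411 = -15442029/509 - 2411 = -16669228/509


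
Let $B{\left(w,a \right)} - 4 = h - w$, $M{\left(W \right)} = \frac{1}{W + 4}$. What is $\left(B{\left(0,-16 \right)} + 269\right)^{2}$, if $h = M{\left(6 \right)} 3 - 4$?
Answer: $\frac{7252249}{100} \approx 72523.0$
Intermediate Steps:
$M{\left(W \right)} = \frac{1}{4 + W}$
$h = - \frac{37}{10}$ ($h = \frac{1}{4 + 6} \cdot 3 - 4 = \frac{1}{10} \cdot 3 - 4 = \frac{3}{10} - 4 = - \frac{37}{10} \approx -3.7$)
$B{\left(w,a \right)} = \frac{3}{10} - w$ ($B{\left(w,a \right)} = 4 - \left(\frac{37}{10} + w\right) = \frac{3}{10} - w$)
$\left(B{\left(0,-16 \right)} + 269\right)^{2} = \left(\left(\frac{3}{10} - 0\right) + 269\right)^{2} = \left(\left(\frac{3}{10} + 0\right) + 269\right)^{2} = \left(\frac{3}{10} + 269\right)^{2} = \left(\frac{2693}{10}\right)^{2} = \frac{7252249}{100}$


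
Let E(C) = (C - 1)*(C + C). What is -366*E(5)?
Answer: -14640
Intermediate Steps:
E(C) = 2*C*(-1 + C) (E(C) = (-1 + C)*(2*C) = 2*C*(-1 + C))
-366*E(5) = -732*5*(-1 + 5) = -732*5*4 = -366*40 = -14640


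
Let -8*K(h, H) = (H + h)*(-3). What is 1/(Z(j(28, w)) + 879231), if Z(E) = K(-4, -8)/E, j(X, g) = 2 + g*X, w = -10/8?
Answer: 22/19343085 ≈ 1.1374e-6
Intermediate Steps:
K(h, H) = 3*H/8 + 3*h/8 (K(h, H) = -(H + h)*(-3)/8 = -(-3*H - 3*h)/8 = 3*H/8 + 3*h/8)
w = -5/4 (w = -10*1/8 = -5/4 ≈ -1.2500)
j(X, g) = 2 + X*g
Z(E) = -9/(2*E) (Z(E) = ((3/8)*(-8) + (3/8)*(-4))/E = (-3 - 3/2)/E = -9/(2*E))
1/(Z(j(28, w)) + 879231) = 1/(-9/(2*(2 + 28*(-5/4))) + 879231) = 1/(-9/(2*(2 - 35)) + 879231) = 1/(-9/2/(-33) + 879231) = 1/(-9/2*(-1/33) + 879231) = 1/(3/22 + 879231) = 1/(19343085/22) = 22/19343085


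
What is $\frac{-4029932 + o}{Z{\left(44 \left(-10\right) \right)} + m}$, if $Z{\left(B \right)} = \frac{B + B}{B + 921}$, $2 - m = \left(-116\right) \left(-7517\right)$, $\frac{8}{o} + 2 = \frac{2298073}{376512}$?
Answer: $\frac{1497458674394566}{324011028377025} \approx 4.6216$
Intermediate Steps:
$o = \frac{3012096}{1545049}$ ($o = \frac{8}{-2 + \frac{2298073}{376512}} = \frac{8}{\frac{1545049}{376512}} = 8 \cdot \frac{376512}{1545049} = \frac{3012096}{1545049} \approx 1.9495$)
$m = -871970$ ($m = 2 - \left(-116\right) \left(-7517\right) = 2 - 871972 = -871970$)
$Z{\left(B \right)} = \frac{2 B}{921 + B}$
$\frac{-4029932 + o}{Z{\left(44 \left(-10\right) \right)} + m} = \frac{-4029932 + \frac{3012096}{1545049}}{\frac{2 \cdot 44 \left(-10\right)}{921 + 44 \left(-10\right)} - 871970} = - \frac{6226439394572}{1545049 \left(2 \left(-440\right) \frac{1}{921 - 440} - 871970\right)} = - \frac{6226439394572}{1545049 \left(2 \left(-440\right) \frac{1}{481} - 871970\right)} = - \frac{6226439394572}{1545049 \left(- \frac{880}{481} - 871970\right)} = - \frac{6226439394572}{1545049 \left(- \frac{419418450}{481}\right)} = \left(- \frac{6226439394572}{1545049}\right) \left(- \frac{481}{419418450}\right) = \frac{1497458674394566}{324011028377025}$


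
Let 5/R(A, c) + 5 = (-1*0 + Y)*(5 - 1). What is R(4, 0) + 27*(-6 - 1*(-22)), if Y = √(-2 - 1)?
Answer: 31511/73 - 20*I*√3/73 ≈ 431.66 - 0.47453*I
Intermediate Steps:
Y = I*√3 (Y = √(-3) = I*√3 ≈ 1.732*I)
R(A, c) = 5/(-5 + 4*I*√3) (R(A, c) = 5/(-5 + (-1*0 + I*√3)*(5 - 1)) = 5/(-5 + (0 + I*√3)*4) = 5/(-5 + (I*√3)*4) = 5/(-5 + 4*I*√3))
R(4, 0) + 27*(-6 - 1*(-22)) = (-25/73 - 20*I*√3/73) + 27*(-6 - 1*(-22)) = (-25/73 - 20*I*√3/73) + 27*(-6 + 22) = (-25/73 - 20*I*√3/73) + 27*16 = (-25/73 - 20*I*√3/73) + 432 = 31511/73 - 20*I*√3/73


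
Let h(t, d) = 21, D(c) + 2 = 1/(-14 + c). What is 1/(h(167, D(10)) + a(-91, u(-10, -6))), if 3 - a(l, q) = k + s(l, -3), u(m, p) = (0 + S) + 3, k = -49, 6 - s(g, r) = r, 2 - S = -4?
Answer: 1/64 ≈ 0.015625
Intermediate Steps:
S = 6 (S = 2 - 1*(-4) = 2 + 4 = 6)
s(g, r) = 6 - r
D(c) = -2 + 1/(-14 + c)
u(m, p) = 9 (u(m, p) = (0 + 6) + 3 = 6 + 3 = 9)
a(l, q) = 43 (a(l, q) = 3 - (-49 + (6 - 1*(-3))) = 3 - (-49 + (6 + 3)) = 3 - (-49 + 9) = 3 - 1*(-40) = 3 + 40 = 43)
1/(h(167, D(10)) + a(-91, u(-10, -6))) = 1/(21 + 43) = 1/64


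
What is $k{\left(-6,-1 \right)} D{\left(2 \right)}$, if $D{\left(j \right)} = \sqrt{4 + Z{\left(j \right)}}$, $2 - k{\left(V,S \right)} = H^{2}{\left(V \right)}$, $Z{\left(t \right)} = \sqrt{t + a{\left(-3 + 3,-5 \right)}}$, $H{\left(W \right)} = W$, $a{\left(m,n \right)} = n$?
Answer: $- 34 \sqrt{4 + i \sqrt{3}} \approx -69.509 - 14.403 i$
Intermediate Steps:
$Z{\left(t \right)} = \sqrt{-5 + t}$ ($Z{\left(t \right)} = \sqrt{t - 5} = \sqrt{-5 + t}$)
$k{\left(V,S \right)} = 2 - V^{2}$
$D{\left(j \right)} = \sqrt{4 + \sqrt{-5 + j}}$
$k{\left(-6,-1 \right)} D{\left(2 \right)} = \left(2 - \left(-6\right)^{2}\right) \sqrt{4 + \sqrt{-5 + 2}} = \left(2 - 36\right) \sqrt{4 + \sqrt{-3}} = \left(2 - 36\right) \sqrt{4 + i \sqrt{3}} = - 34 \sqrt{4 + i \sqrt{3}}$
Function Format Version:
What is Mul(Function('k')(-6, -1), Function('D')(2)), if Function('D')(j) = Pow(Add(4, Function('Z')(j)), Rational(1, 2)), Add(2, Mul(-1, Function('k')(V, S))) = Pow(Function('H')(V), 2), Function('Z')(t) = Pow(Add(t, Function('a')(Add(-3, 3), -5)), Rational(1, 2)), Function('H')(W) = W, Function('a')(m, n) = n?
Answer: Mul(-34, Pow(Add(4, Mul(I, Pow(3, Rational(1, 2)))), Rational(1, 2))) ≈ Add(-69.509, Mul(-14.403, I))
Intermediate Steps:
Function('Z')(t) = Pow(Add(-5, t), Rational(1, 2)) (Function('Z')(t) = Pow(Add(t, -5), Rational(1, 2)) = Pow(Add(-5, t), Rational(1, 2)))
Function('k')(V, S) = Add(2, Mul(-1, Pow(V, 2)))
Function('D')(j) = Pow(Add(4, Pow(Add(-5, j), Rational(1, 2))), Rational(1, 2))
Mul(Function('k')(-6, -1), Function('D')(2)) = Mul(Add(2, Mul(-1, Pow(-6, 2))), Pow(Add(4, Pow(Add(-5, 2), Rational(1, 2))), Rational(1, 2))) = Mul(Add(2, Mul(-1, 36)), Pow(Add(4, Pow(-3, Rational(1, 2))), Rational(1, 2))) = Mul(Add(2, -36), Pow(Add(4, Mul(I, Pow(3, Rational(1, 2)))), Rational(1, 2))) = Mul(-34, Pow(Add(4, Mul(I, Pow(3, Rational(1, 2)))), Rational(1, 2)))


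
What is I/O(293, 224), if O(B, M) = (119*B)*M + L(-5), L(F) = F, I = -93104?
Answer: -93104/7810203 ≈ -0.011921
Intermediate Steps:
O(B, M) = -5 + 119*B*M (O(B, M) = (119*B)*M - 5 = 119*B*M - 5 = -5 + 119*B*M)
I/O(293, 224) = -93104/(-5 + 119*293*224) = -93104/(-5 + 7810208) = -93104/7810203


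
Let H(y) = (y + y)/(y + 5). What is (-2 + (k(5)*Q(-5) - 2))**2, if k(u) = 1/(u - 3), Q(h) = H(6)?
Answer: 1444/121 ≈ 11.934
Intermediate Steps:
H(y) = 2*y/(5 + y) (H(y) = (2*y)/(5 + y) = 2*y/(5 + y))
Q(h) = 12/11 (Q(h) = 2*6/(5 + 6) = 2*6/11 = 2*6*(1/11) = 12/11)
k(u) = 1/(-3 + u)
(-2 + (k(5)*Q(-5) - 2))**2 = (-2 + ((12/11)/(-3 + 5) - 2))**2 = (-2 + ((12/11)/2 - 2))**2 = (-2 + ((1/2)*(12/11) - 2))**2 = (-2 + (6/11 - 2))**2 = (-2 - 16/11)**2 = (-38/11)**2 = 1444/121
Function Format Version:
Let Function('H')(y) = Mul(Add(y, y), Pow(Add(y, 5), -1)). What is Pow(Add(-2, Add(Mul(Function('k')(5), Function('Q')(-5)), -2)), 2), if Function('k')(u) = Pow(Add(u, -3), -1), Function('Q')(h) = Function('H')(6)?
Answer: Rational(1444, 121) ≈ 11.934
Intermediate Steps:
Function('H')(y) = Mul(2, y, Pow(Add(5, y), -1)) (Function('H')(y) = Mul(Mul(2, y), Pow(Add(5, y), -1)) = Mul(2, y, Pow(Add(5, y), -1)))
Function('Q')(h) = Rational(12, 11) (Function('Q')(h) = Mul(2, 6, Pow(Add(5, 6), -1)) = Mul(2, 6, Pow(11, -1)) = Mul(2, 6, Rational(1, 11)) = Rational(12, 11))
Function('k')(u) = Pow(Add(-3, u), -1)
Pow(Add(-2, Add(Mul(Function('k')(5), Function('Q')(-5)), -2)), 2) = Pow(Add(-2, Add(Mul(Pow(Add(-3, 5), -1), Rational(12, 11)), -2)), 2) = Pow(Add(-2, Add(Mul(Pow(2, -1), Rational(12, 11)), -2)), 2) = Pow(Add(-2, Add(Mul(Rational(1, 2), Rational(12, 11)), -2)), 2) = Pow(Add(-2, Add(Rational(6, 11), -2)), 2) = Pow(Add(-2, Rational(-16, 11)), 2) = Pow(Rational(-38, 11), 2) = Rational(1444, 121)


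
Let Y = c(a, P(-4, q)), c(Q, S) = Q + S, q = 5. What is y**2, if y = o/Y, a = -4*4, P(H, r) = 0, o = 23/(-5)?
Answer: 529/6400 ≈ 0.082656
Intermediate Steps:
o = -23/5 (o = 23*(-1/5) = -23/5 ≈ -4.6000)
a = -16
Y = -16 (Y = -16 + 0 = -16)
y = 23/80 (y = -23/5/(-16) = -23/5*(-1/16) = 23/80 ≈ 0.28750)
y**2 = (23/80)**2 = 529/6400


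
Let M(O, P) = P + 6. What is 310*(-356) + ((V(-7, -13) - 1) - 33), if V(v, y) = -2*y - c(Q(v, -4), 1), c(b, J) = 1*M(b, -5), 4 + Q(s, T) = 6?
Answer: -110369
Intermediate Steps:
M(O, P) = 6 + P
Q(s, T) = 2 (Q(s, T) = -4 + 6 = 2)
c(b, J) = 1 (c(b, J) = 1*(6 - 5) = 1*1 = 1)
V(v, y) = -1 - 2*y (V(v, y) = -2*y - 1*1 = -2*y - 1 = -1 - 2*y)
310*(-356) + ((V(-7, -13) - 1) - 33) = 310*(-356) + (((-1 - 2*(-13)) - 1) - 33) = -110360 + (((-1 + 26) - 1) - 33) = -110360 + ((25 - 1) - 33) = -110360 + (24 - 33) = -110360 - 9 = -110369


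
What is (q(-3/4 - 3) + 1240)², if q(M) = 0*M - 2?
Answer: 1532644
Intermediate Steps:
q(M) = -2 (q(M) = 0 - 2 = -2)
(q(-3/4 - 3) + 1240)² = (-2 + 1240)² = 1238² = 1532644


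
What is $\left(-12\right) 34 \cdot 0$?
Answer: $0$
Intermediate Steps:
$\left(-12\right) 34 \cdot 0 = \left(-408\right) 0 = 0$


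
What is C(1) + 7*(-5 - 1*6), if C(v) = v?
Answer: -76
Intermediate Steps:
C(1) + 7*(-5 - 1*6) = 1 + 7*(-5 - 1*6) = 1 + 7*(-5 - 6) = 1 + 7*(-11) = 1 - 77 = -76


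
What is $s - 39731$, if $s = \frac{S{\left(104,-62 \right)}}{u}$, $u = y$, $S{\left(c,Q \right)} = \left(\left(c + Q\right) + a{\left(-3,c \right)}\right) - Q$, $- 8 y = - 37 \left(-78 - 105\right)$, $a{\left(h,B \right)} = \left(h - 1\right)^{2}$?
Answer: $- \frac{89673187}{2257} \approx -39731.0$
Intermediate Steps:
$a{\left(h,B \right)} = \left(-1 + h\right)^{2}$
$y = - \frac{6771}{8}$ ($y = - \frac{\left(-37\right) \left(-78 - 105\right)}{8} = - \frac{\left(-37\right) \left(-183\right)}{8} = \left(- \frac{1}{8}\right) 6771 = - \frac{6771}{8} \approx -846.38$)
$S{\left(c,Q \right)} = 16 + c$ ($S{\left(c,Q \right)} = \left(\left(c + Q\right) + \left(-1 - 3\right)^{2}\right) - Q = \left(\left(Q + c\right) + \left(-4\right)^{2}\right) - Q = \left(\left(Q + c\right) + 16\right) - Q = \left(16 + Q + c\right) - Q = 16 + c$)
$u = - \frac{6771}{8} \approx -846.38$
$s = - \frac{320}{2257}$ ($s = \frac{16 + 104}{- \frac{6771}{8}} = 120 \left(- \frac{8}{6771}\right) = - \frac{320}{2257} \approx -0.14178$)
$s - 39731 = - \frac{320}{2257} - 39731 = - \frac{89673187}{2257}$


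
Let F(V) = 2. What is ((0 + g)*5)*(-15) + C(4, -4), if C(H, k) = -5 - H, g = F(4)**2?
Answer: -309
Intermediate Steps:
g = 4 (g = 2**2 = 4)
((0 + g)*5)*(-15) + C(4, -4) = ((0 + 4)*5)*(-15) + (-5 - 1*4) = (4*5)*(-15) + (-5 - 4) = 20*(-15) - 9 = -300 - 9 = -309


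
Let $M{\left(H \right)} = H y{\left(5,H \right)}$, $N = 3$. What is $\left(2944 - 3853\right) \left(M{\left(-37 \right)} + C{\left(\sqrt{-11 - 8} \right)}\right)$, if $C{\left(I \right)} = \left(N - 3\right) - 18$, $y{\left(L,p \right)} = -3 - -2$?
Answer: $-17271$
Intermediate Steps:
$y{\left(L,p \right)} = -1$ ($y{\left(L,p \right)} = -3 + 2 = -1$)
$C{\left(I \right)} = -18$ ($C{\left(I \right)} = \left(3 - 3\right) - 18 = 0 - 18 = -18$)
$M{\left(H \right)} = - H$ ($M{\left(H \right)} = H \left(-1\right) = - H$)
$\left(2944 - 3853\right) \left(M{\left(-37 \right)} + C{\left(\sqrt{-11 - 8} \right)}\right) = \left(2944 - 3853\right) \left(\left(-1\right) \left(-37\right) - 18\right) = - 909 \left(37 - 18\right) = \left(-909\right) 19 = -17271$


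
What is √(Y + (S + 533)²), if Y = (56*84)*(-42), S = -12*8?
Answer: I*√6599 ≈ 81.234*I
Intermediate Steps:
S = -96
Y = -197568 (Y = 4704*(-42) = -197568)
√(Y + (S + 533)²) = √(-197568 + (-96 + 533)²) = √(-197568 + 437²) = √(-197568 + 190969) = √(-6599) = I*√6599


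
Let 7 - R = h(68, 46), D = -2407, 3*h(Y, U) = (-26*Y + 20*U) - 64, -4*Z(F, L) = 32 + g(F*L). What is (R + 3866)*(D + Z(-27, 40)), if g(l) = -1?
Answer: -40345643/4 ≈ -1.0086e+7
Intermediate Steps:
Z(F, L) = -31/4 (Z(F, L) = -(32 - 1)/4 = -¼*31 = -31/4)
h(Y, U) = -64/3 - 26*Y/3 + 20*U/3 (h(Y, U) = ((-26*Y + 20*U) - 64)/3 = (-64 - 26*Y + 20*U)/3 = -64/3 - 26*Y/3 + 20*U/3)
R = 311 (R = 7 - (-64/3 - 26/3*68 + (20/3)*46) = 7 - (-64/3 - 1768/3 + 920/3) = 7 - 1*(-304) = 7 + 304 = 311)
(R + 3866)*(D + Z(-27, 40)) = (311 + 3866)*(-2407 - 31/4) = 4177*(-9659/4) = -40345643/4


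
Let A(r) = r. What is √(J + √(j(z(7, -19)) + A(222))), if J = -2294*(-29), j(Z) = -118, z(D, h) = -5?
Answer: √(66526 + 2*√26) ≈ 257.95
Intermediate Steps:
J = 66526
√(J + √(j(z(7, -19)) + A(222))) = √(66526 + √(-118 + 222)) = √(66526 + √104) = √(66526 + 2*√26)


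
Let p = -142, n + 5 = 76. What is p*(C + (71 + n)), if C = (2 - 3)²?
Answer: -20306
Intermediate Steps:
n = 71 (n = -5 + 76 = 71)
C = 1 (C = (-1)² = 1)
p*(C + (71 + n)) = -142*(1 + (71 + 71)) = -142*(1 + 142) = -142*143 = -20306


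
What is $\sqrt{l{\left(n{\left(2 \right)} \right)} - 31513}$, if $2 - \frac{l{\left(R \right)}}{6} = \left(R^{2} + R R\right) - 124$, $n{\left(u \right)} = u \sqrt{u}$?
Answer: $i \sqrt{30853} \approx 175.65 i$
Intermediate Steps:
$n{\left(u \right)} = u^{\frac{3}{2}}$
$l{\left(R \right)} = 756 - 12 R^{2}$ ($l{\left(R \right)} = 12 - 6 \left(\left(R^{2} + R R\right) - 124\right) = 12 - 6 \left(\left(R^{2} + R^{2}\right) - 124\right) = 12 - 6 \left(2 R^{2} - 124\right) = 12 - 6 \left(-124 + 2 R^{2}\right) = 12 - \left(-744 + 12 R^{2}\right) = 756 - 12 R^{2}$)
$\sqrt{l{\left(n{\left(2 \right)} \right)} - 31513} = \sqrt{\left(756 - 12 \left(2^{\frac{3}{2}}\right)^{2}\right) - 31513} = \sqrt{\left(756 - 12 \left(2 \sqrt{2}\right)^{2}\right) - 31513} = \sqrt{\left(756 - 96\right) - 31513} = \sqrt{660 - 31513} = \sqrt{-30853} = i \sqrt{30853}$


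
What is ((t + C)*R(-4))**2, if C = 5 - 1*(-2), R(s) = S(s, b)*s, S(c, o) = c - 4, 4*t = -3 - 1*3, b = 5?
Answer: 30976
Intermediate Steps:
t = -3/2 (t = (-3 - 1*3)/4 = (-3 - 3)/4 = (1/4)*(-6) = -3/2 ≈ -1.5000)
S(c, o) = -4 + c
R(s) = s*(-4 + s) (R(s) = (-4 + s)*s = s*(-4 + s))
C = 7 (C = 5 + 2 = 7)
((t + C)*R(-4))**2 = ((-3/2 + 7)*(-4*(-4 - 4)))**2 = (11*(-4*(-8))/2)**2 = ((11/2)*32)**2 = 176**2 = 30976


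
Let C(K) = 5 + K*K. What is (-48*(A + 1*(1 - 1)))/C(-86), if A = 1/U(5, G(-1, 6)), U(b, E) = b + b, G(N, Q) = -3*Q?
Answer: -8/12335 ≈ -0.00064856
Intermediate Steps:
C(K) = 5 + K²
U(b, E) = 2*b
A = ⅒ (A = 1/(2*5) = 1/10 = ⅒ ≈ 0.10000)
(-48*(A + 1*(1 - 1)))/C(-86) = (-48*(⅒ + 1*(1 - 1)))/(5 + (-86)²) = (-48*(⅒ + 1*0))/(5 + 7396) = -48*(⅒ + 0)/7401 = -48*⅒*(1/7401) = -24/5*1/7401 = -8/12335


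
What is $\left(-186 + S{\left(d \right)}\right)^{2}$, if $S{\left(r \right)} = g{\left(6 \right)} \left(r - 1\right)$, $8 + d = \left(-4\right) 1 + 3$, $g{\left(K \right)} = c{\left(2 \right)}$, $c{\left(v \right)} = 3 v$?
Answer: $60516$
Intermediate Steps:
$g{\left(K \right)} = 6$ ($g{\left(K \right)} = 3 \cdot 2 = 6$)
$d = -9$ ($d = -8 + \left(\left(-4\right) 1 + 3\right) = -8 + \left(-4 + 3\right) = -8 - 1 = -9$)
$S{\left(r \right)} = -6 + 6 r$ ($S{\left(r \right)} = 6 \left(r - 1\right) = 6 \left(-1 + r\right) = -6 + 6 r$)
$\left(-186 + S{\left(d \right)}\right)^{2} = \left(-186 + \left(-6 + 6 \left(-9\right)\right)\right)^{2} = \left(-186 - 60\right)^{2} = \left(-246\right)^{2} = 60516$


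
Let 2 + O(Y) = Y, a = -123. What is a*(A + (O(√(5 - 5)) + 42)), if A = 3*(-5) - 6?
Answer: -2337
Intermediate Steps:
O(Y) = -2 + Y
A = -21 (A = -15 - 6 = -21)
a*(A + (O(√(5 - 5)) + 42)) = -123*(-21 + ((-2 + √(5 - 5)) + 42)) = -123*(-21 + ((-2 + √0) + 42)) = -123*(-21 + ((-2 + 0) + 42)) = -123*(-21 + (-2 + 42)) = -123*(-21 + 40) = -123*19 = -2337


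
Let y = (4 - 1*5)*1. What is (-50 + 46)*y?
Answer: 4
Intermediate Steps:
y = -1 (y = (4 - 5)*1 = -1*1 = -1)
(-50 + 46)*y = (-50 + 46)*(-1) = -4*(-1) = 4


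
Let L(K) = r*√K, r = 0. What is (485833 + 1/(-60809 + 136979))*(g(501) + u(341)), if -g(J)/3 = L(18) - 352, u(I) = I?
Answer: 51697241756567/76170 ≈ 6.7871e+8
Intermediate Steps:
L(K) = 0 (L(K) = 0*√K = 0)
g(J) = 1056 (g(J) = -3*(0 - 352) = -3*(-352) = 1056)
(485833 + 1/(-60809 + 136979))*(g(501) + u(341)) = (485833 + 1/(-60809 + 136979))*(1056 + 341) = (485833 + 1/76170)*1397 = (37005899611/76170)*1397 = 51697241756567/76170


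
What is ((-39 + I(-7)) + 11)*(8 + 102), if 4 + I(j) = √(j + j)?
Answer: -3520 + 110*I*√14 ≈ -3520.0 + 411.58*I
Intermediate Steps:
I(j) = -4 + √2*√j (I(j) = -4 + √(j + j) = -4 + √(2*j) = -4 + √2*√j)
((-39 + I(-7)) + 11)*(8 + 102) = ((-39 + (-4 + √2*√(-7))) + 11)*(8 + 102) = ((-39 + (-4 + √2*(I*√7))) + 11)*110 = ((-39 + (-4 + I*√14)) + 11)*110 = ((-43 + I*√14) + 11)*110 = (-32 + I*√14)*110 = -3520 + 110*I*√14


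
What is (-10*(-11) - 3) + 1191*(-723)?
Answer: -860986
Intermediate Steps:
(-10*(-11) - 3) + 1191*(-723) = (110 - 3) - 861093 = 107 - 861093 = -860986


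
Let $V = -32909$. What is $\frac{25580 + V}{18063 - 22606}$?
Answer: $\frac{1047}{649} \approx 1.6133$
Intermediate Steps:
$\frac{25580 + V}{18063 - 22606} = \frac{25580 - 32909}{18063 - 22606} = - \frac{7329}{-4543} = \left(-7329\right) \left(- \frac{1}{4543}\right) = \frac{1047}{649}$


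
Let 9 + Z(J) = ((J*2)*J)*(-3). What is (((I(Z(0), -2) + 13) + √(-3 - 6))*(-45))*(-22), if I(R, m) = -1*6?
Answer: 6930 + 2970*I ≈ 6930.0 + 2970.0*I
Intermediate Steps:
Z(J) = -9 - 6*J² (Z(J) = -9 + ((J*2)*J)*(-3) = -9 + ((2*J)*J)*(-3) = -9 + (2*J²)*(-3) = -9 - 6*J²)
I(R, m) = -6
(((I(Z(0), -2) + 13) + √(-3 - 6))*(-45))*(-22) = (((-6 + 13) + √(-3 - 6))*(-45))*(-22) = ((7 + √(-9))*(-45))*(-22) = ((7 + 3*I)*(-45))*(-22) = (-315 - 135*I)*(-22) = 6930 + 2970*I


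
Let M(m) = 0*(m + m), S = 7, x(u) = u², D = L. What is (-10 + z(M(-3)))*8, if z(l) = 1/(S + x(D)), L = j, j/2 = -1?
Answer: -872/11 ≈ -79.273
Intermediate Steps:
j = -2 (j = 2*(-1) = -2)
L = -2
D = -2
M(m) = 0 (M(m) = 0*(2*m) = 0)
z(l) = 1/11 (z(l) = 1/(7 + (-2)²) = 1/(7 + 4) = 1/11)
(-10 + z(M(-3)))*8 = (-10 + 1/11)*8 = -109/11*8 = -872/11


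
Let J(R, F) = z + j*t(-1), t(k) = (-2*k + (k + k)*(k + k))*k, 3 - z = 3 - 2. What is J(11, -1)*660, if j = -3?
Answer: 13200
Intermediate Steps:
z = 2 (z = 3 - (3 - 2) = 3 - 1*1 = 3 - 1 = 2)
t(k) = k*(-2*k + 4*k²) (t(k) = (-2*k + (2*k)*(2*k))*k = (-2*k + 4*k²)*k = k*(-2*k + 4*k²))
J(R, F) = 20 (J(R, F) = 2 - 3*(-1)²*(-2 + 4*(-1)) = 2 - 3*(-2 - 4) = 2 - 3*(-6) = 2 + 18 = 20)
J(11, -1)*660 = 20*660 = 13200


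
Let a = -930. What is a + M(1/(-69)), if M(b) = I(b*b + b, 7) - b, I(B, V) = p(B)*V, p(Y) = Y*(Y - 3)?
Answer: -21073262945/22667121 ≈ -929.68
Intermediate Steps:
p(Y) = Y*(-3 + Y)
I(B, V) = B*V*(-3 + B) (I(B, V) = (B*(-3 + B))*V = B*V*(-3 + B))
M(b) = -b + 7*(b + b²)*(-3 + b + b²) (M(b) = (b*b + b)*7*(-3 + (b*b + b)) - b = (b² + b)*7*(-3 + (b² + b)) - b = (b + b²)*7*(-3 + (b + b²)) - b = (b + b²)*7*(-3 + b + b²) - b = 7*(b + b²)*(-3 + b + b²) - b = -b + 7*(b + b²)*(-3 + b + b²))
a + M(1/(-69)) = -930 + (-1 + 7*(1 + 1/(-69))*(-3 + (1 + 1/(-69))/(-69)))/(-69) = -930 - (-1 + 7*(1 - 1/69)*(-3 - (1 - 1/69)/69))/69 = -930 - (-1 + 7*(68/69)*(-3 - 1/69*68/69))/69 = -930 - (-1 + 7*(68/69)*(-3 - 68/4761))/69 = -930 - (-1 + 7*(68/69)*(-14351/4761))/69 = -930 - (-1 - 6831076/328509)/69 = -930 - 1/69*(-7159585/328509) = -930 + 7159585/22667121 = -21073262945/22667121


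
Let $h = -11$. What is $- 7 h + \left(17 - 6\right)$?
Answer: $88$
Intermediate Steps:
$- 7 h + \left(17 - 6\right) = \left(-7\right) \left(-11\right) + \left(17 - 6\right) = 77 + \left(17 - 6\right) = 77 + 11 = 88$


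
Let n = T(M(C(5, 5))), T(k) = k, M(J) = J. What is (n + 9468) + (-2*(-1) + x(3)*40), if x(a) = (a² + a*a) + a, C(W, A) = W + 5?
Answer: 10320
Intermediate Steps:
C(W, A) = 5 + W
x(a) = a + 2*a² (x(a) = (a² + a²) + a = 2*a² + a = a + 2*a²)
n = 10 (n = 5 + 5 = 10)
(n + 9468) + (-2*(-1) + x(3)*40) = (10 + 9468) + (-2*(-1) + (3*(1 + 2*3))*40) = 9478 + (2 + (3*(1 + 6))*40) = 9478 + (2 + (3*7)*40) = 9478 + (2 + 21*40) = 9478 + (2 + 840) = 9478 + 842 = 10320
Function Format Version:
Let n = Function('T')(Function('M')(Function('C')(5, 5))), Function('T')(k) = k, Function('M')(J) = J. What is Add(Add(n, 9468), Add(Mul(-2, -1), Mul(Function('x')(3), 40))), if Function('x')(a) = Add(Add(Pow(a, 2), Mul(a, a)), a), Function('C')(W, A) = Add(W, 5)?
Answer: 10320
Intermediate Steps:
Function('C')(W, A) = Add(5, W)
Function('x')(a) = Add(a, Mul(2, Pow(a, 2))) (Function('x')(a) = Add(Add(Pow(a, 2), Pow(a, 2)), a) = Add(Mul(2, Pow(a, 2)), a) = Add(a, Mul(2, Pow(a, 2))))
n = 10 (n = Add(5, 5) = 10)
Add(Add(n, 9468), Add(Mul(-2, -1), Mul(Function('x')(3), 40))) = Add(Add(10, 9468), Add(Mul(-2, -1), Mul(Mul(3, Add(1, Mul(2, 3))), 40))) = Add(9478, Add(2, Mul(Mul(3, Add(1, 6)), 40))) = Add(9478, Add(2, Mul(Mul(3, 7), 40))) = Add(9478, Add(2, Mul(21, 40))) = Add(9478, Add(2, 840)) = Add(9478, 842) = 10320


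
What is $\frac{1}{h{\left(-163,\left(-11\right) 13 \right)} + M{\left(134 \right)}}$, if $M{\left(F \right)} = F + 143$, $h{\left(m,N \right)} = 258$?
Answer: $\frac{1}{535} \approx 0.0018692$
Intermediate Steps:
$M{\left(F \right)} = 143 + F$
$\frac{1}{h{\left(-163,\left(-11\right) 13 \right)} + M{\left(134 \right)}} = \frac{1}{258 + \left(143 + 134\right)} = \frac{1}{258 + 277} = \frac{1}{535}$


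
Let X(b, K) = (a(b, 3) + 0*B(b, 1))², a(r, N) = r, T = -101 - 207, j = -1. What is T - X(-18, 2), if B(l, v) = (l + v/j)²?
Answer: -632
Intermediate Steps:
T = -308
B(l, v) = (l - v)² (B(l, v) = (l + v/(-1))² = (l + v*(-1))² = (l - v)²)
X(b, K) = b² (X(b, K) = (b + 0*(b - 1*1)²)² = (b + 0*(b - 1)²)² = (b + 0*(-1 + b)²)² = (b + 0)² = b²)
T - X(-18, 2) = -308 - 1*(-18)² = -308 - 1*324 = -308 - 324 = -632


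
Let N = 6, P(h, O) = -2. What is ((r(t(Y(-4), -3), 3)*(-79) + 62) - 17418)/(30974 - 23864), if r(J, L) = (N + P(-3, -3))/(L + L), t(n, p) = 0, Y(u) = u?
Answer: -26113/10665 ≈ -2.4485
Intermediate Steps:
r(J, L) = 2/L (r(J, L) = (6 - 2)/(L + L) = 4/((2*L)) = 4*(1/(2*L)) = 2/L)
((r(t(Y(-4), -3), 3)*(-79) + 62) - 17418)/(30974 - 23864) = (((2/3)*(-79) + 62) - 17418)/(30974 - 23864) = (((2*(1/3))*(-79) + 62) - 17418)/7110 = (((2/3)*(-79) + 62) - 17418)*(1/7110) = ((-158/3 + 62) - 17418)*(1/7110) = (28/3 - 17418)*(1/7110) = -52226/3*1/7110 = -26113/10665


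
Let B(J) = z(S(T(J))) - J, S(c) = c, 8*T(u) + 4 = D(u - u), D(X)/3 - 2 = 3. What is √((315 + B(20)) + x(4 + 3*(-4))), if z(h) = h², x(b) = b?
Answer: √18489/8 ≈ 16.997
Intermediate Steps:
D(X) = 15 (D(X) = 6 + 3*3 = 6 + 9 = 15)
T(u) = 11/8 (T(u) = -½ + (⅛)*15 = -½ + 15/8 = 11/8)
B(J) = 121/64 - J (B(J) = (11/8)² - J = 121/64 - J)
√((315 + B(20)) + x(4 + 3*(-4))) = √((315 + (121/64 - 1*20)) + (4 + 3*(-4))) = √((315 + (121/64 - 20)) + (4 - 12)) = √((315 - 1159/64) - 8) = √(19001/64 - 8) = √(18489/64) = √18489/8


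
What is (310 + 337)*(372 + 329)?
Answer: 453547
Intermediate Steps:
(310 + 337)*(372 + 329) = 647*701 = 453547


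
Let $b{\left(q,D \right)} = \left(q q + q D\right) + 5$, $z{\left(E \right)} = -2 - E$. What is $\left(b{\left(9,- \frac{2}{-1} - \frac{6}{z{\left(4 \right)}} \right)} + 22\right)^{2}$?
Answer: $18225$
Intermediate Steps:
$b{\left(q,D \right)} = 5 + q^{2} + D q$ ($b{\left(q,D \right)} = \left(q^{2} + D q\right) + 5 = 5 + q^{2} + D q$)
$\left(b{\left(9,- \frac{2}{-1} - \frac{6}{z{\left(4 \right)}} \right)} + 22\right)^{2} = \left(\left(5 + 9^{2} + \left(- \frac{2}{-1} - \frac{6}{-2 - 4}\right) 9\right) + 22\right)^{2} = \left(\left(5 + 81 + \left(\left(-2\right) \left(-1\right) - \frac{6}{-2 - 4}\right) 9\right) + 22\right)^{2} = \left(\left(5 + 81 + \left(2 - \frac{6}{-6}\right) 9\right) + 22\right)^{2} = \left(\left(5 + 81 + \left(2 - -1\right) 9\right) + 22\right)^{2} = \left(\left(5 + 81 + \left(2 + 1\right) 9\right) + 22\right)^{2} = \left(\left(5 + 81 + 3 \cdot 9\right) + 22\right)^{2} = \left(\left(5 + 81 + 27\right) + 22\right)^{2} = \left(113 + 22\right)^{2} = 135^{2} = 18225$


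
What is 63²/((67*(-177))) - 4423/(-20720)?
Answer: -9928441/81906160 ≈ -0.12122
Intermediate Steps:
63²/((67*(-177))) - 4423/(-20720) = 3969/(-11859) - 4423*(-1/20720) = 3969*(-1/11859) + 4423/20720 = -1323/3953 + 4423/20720 = -9928441/81906160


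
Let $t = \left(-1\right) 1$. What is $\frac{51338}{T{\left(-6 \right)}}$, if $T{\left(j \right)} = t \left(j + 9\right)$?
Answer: $- \frac{51338}{3} \approx -17113.0$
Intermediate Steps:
$t = -1$
$T{\left(j \right)} = -9 - j$ ($T{\left(j \right)} = - (j + 9) = - (9 + j) = -9 - j$)
$\frac{51338}{T{\left(-6 \right)}} = \frac{51338}{-9 - -6} = \frac{51338}{-9 + 6} = \frac{51338}{-3} = 51338 \left(- \frac{1}{3}\right) = - \frac{51338}{3}$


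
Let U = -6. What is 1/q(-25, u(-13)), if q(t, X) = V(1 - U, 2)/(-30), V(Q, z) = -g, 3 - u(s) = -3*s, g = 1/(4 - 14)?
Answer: -300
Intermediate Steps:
g = -⅒ (g = 1/(-10) = -⅒ ≈ -0.10000)
u(s) = 3 + 3*s (u(s) = 3 - (-3)*s = 3 + 3*s)
V(Q, z) = ⅒ (V(Q, z) = -1*(-⅒) = ⅒)
q(t, X) = -1/300 (q(t, X) = (⅒)/(-30) = (⅒)*(-1/30) = -1/300)
1/q(-25, u(-13)) = 1/(-1/300) = -300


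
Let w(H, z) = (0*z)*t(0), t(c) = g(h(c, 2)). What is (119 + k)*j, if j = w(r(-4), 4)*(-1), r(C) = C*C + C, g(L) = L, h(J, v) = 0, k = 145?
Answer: 0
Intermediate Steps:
t(c) = 0
r(C) = C + C² (r(C) = C² + C = C + C²)
w(H, z) = 0 (w(H, z) = (0*z)*0 = 0*0 = 0)
j = 0 (j = 0*(-1) = 0)
(119 + k)*j = (119 + 145)*0 = 264*0 = 0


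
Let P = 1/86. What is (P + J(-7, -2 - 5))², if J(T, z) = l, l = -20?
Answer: 2954961/7396 ≈ 399.54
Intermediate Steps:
P = 1/86 ≈ 0.011628
J(T, z) = -20
(P + J(-7, -2 - 5))² = (1/86 - 20)² = (-1719/86)² = 2954961/7396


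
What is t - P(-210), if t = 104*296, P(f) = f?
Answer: 30994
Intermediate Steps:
t = 30784
t - P(-210) = 30784 - 1*(-210) = 30784 + 210 = 30994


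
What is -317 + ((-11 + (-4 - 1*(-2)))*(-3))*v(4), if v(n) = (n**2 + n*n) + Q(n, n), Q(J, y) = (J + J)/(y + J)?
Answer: 970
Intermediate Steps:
Q(J, y) = 2*J/(J + y) (Q(J, y) = (2*J)/(J + y) = 2*J/(J + y))
v(n) = 1 + 2*n**2 (v(n) = (n**2 + n*n) + 2*n/(n + n) = (n**2 + n**2) + 2*n/((2*n)) = 2*n**2 + 2*n*(1/(2*n)) = 2*n**2 + 1 = 1 + 2*n**2)
-317 + ((-11 + (-4 - 1*(-2)))*(-3))*v(4) = -317 + ((-11 + (-4 - 1*(-2)))*(-3))*(1 + 2*4**2) = -317 + ((-11 + (-4 + 2))*(-3))*(1 + 2*16) = -317 + ((-11 - 2)*(-3))*(1 + 32) = -317 - 13*(-3)*33 = -317 + 39*33 = -317 + 1287 = 970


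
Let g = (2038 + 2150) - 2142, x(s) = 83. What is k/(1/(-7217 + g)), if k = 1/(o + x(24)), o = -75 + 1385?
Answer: -5171/1393 ≈ -3.7121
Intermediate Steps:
g = 2046 (g = 4188 - 2142 = 2046)
o = 1310
k = 1/1393 (k = 1/(1310 + 83) = 1/1393 ≈ 0.00071787)
k/(1/(-7217 + g)) = 1/(1393*(1/(-7217 + 2046))) = 1/(1393*(1/(-5171))) = 1/(1393*(-1/5171)) = (1/1393)*(-5171) = -5171/1393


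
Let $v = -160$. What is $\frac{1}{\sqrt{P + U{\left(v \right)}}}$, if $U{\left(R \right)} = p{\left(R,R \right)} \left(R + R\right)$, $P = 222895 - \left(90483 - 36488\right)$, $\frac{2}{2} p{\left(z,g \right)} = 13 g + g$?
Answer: $\frac{\sqrt{8857}}{88570} \approx 0.0010626$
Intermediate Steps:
$p{\left(z,g \right)} = 14 g$ ($p{\left(z,g \right)} = 13 g + g = 14 g$)
$P = 168900$ ($P = 222895 - \left(90483 - 36488\right) = 222895 - 53995 = 168900$)
$U{\left(R \right)} = 28 R^{2}$ ($U{\left(R \right)} = 14 R \left(R + R\right) = 14 R 2 R = 28 R^{2}$)
$\frac{1}{\sqrt{P + U{\left(v \right)}}} = \frac{1}{\sqrt{168900 + 28 \left(-160\right)^{2}}} = \frac{1}{\sqrt{168900 + 28 \cdot 25600}} = \frac{1}{\sqrt{168900 + 716800}} = \frac{1}{\sqrt{885700}} = \frac{1}{10 \sqrt{8857}} = \frac{\sqrt{8857}}{88570}$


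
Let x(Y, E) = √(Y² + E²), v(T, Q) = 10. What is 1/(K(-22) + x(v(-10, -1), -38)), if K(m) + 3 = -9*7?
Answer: -33/1406 - √386/1406 ≈ -0.037444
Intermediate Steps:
K(m) = -66 (K(m) = -3 - 9*7 = -3 - 63 = -66)
x(Y, E) = √(E² + Y²)
1/(K(-22) + x(v(-10, -1), -38)) = 1/(-66 + √((-38)² + 10²)) = 1/(-66 + √(1444 + 100)) = 1/(-66 + √1544) = 1/(-66 + 2*√386)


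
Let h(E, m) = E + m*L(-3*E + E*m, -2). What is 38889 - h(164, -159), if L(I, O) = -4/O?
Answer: 39043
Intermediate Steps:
h(E, m) = E + 2*m (h(E, m) = E + m*(-4/(-2)) = E + m*(-4*(-1/2)) = E + m*2 = E + 2*m)
38889 - h(164, -159) = 38889 - (164 + 2*(-159)) = 38889 - (164 - 318) = 38889 - 1*(-154) = 38889 + 154 = 39043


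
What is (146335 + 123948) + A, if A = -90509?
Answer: 179774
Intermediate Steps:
(146335 + 123948) + A = (146335 + 123948) - 90509 = 270283 - 90509 = 179774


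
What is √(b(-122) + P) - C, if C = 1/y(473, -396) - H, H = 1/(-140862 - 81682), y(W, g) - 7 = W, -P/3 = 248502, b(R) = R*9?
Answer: -13939/6676320 + 6*I*√20739 ≈ -0.0020878 + 864.06*I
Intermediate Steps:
b(R) = 9*R
P = -745506 (P = -3*248502 = -745506)
y(W, g) = 7 + W
H = -1/222544 (H = 1/(-222544) = -1/222544 ≈ -4.4935e-6)
C = 13939/6676320 (C = 1/(7 + 473) - 1*(-1/222544) = 1/480 + 1/222544 = 13939/6676320 ≈ 0.0020878)
√(b(-122) + P) - C = √(9*(-122) - 745506) - 1*13939/6676320 = √(-1098 - 745506) - 13939/6676320 = √(-746604) - 13939/6676320 = 6*I*√20739 - 13939/6676320 = -13939/6676320 + 6*I*√20739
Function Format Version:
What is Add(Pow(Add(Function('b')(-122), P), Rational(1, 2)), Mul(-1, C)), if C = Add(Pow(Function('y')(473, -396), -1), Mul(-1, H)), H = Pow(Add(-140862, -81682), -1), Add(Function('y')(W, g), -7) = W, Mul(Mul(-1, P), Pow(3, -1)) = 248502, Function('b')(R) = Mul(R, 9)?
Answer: Add(Rational(-13939, 6676320), Mul(6, I, Pow(20739, Rational(1, 2)))) ≈ Add(-0.0020878, Mul(864.06, I))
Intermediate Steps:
Function('b')(R) = Mul(9, R)
P = -745506 (P = Mul(-3, 248502) = -745506)
Function('y')(W, g) = Add(7, W)
H = Rational(-1, 222544) (H = Pow(-222544, -1) = Rational(-1, 222544) ≈ -4.4935e-6)
C = Rational(13939, 6676320) (C = Add(Pow(Add(7, 473), -1), Mul(-1, Rational(-1, 222544))) = Add(Pow(480, -1), Rational(1, 222544)) = Add(Rational(1, 480), Rational(1, 222544)) = Rational(13939, 6676320) ≈ 0.0020878)
Add(Pow(Add(Function('b')(-122), P), Rational(1, 2)), Mul(-1, C)) = Add(Pow(Add(Mul(9, -122), -745506), Rational(1, 2)), Mul(-1, Rational(13939, 6676320))) = Add(Pow(Add(-1098, -745506), Rational(1, 2)), Rational(-13939, 6676320)) = Add(Pow(-746604, Rational(1, 2)), Rational(-13939, 6676320)) = Add(Mul(6, I, Pow(20739, Rational(1, 2))), Rational(-13939, 6676320)) = Add(Rational(-13939, 6676320), Mul(6, I, Pow(20739, Rational(1, 2))))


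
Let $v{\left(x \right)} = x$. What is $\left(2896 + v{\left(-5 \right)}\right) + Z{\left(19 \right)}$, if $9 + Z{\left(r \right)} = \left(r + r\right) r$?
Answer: $3604$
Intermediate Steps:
$Z{\left(r \right)} = -9 + 2 r^{2}$ ($Z{\left(r \right)} = -9 + \left(r + r\right) r = -9 + 2 r r = -9 + 2 r^{2}$)
$\left(2896 + v{\left(-5 \right)}\right) + Z{\left(19 \right)} = \left(2896 - 5\right) - \left(9 - 2 \cdot 19^{2}\right) = 2891 + \left(-9 + 2 \cdot 361\right) = 2891 + \left(-9 + 722\right) = 2891 + 713 = 3604$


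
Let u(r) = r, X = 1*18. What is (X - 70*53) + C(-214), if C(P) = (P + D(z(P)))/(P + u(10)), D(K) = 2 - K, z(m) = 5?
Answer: -752951/204 ≈ -3690.9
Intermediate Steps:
X = 18
C(P) = (-3 + P)/(10 + P) (C(P) = (P + (2 - 1*5))/(P + 10) = (P + (2 - 5))/(10 + P) = (P - 3)/(10 + P) = (-3 + P)/(10 + P))
(X - 70*53) + C(-214) = (18 - 70*53) + (-3 - 214)/(10 - 214) = (18 - 3710) - 217/(-204) = -3692 - 1/204*(-217) = -3692 + 217/204 = -752951/204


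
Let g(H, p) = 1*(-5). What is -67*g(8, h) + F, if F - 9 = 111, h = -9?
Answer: 455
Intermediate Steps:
g(H, p) = -5
F = 120 (F = 9 + 111 = 120)
-67*g(8, h) + F = -67*(-5) + 120 = 335 + 120 = 455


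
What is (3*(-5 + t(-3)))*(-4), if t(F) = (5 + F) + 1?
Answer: 24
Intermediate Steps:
t(F) = 6 + F
(3*(-5 + t(-3)))*(-4) = (3*(-5 + (6 - 3)))*(-4) = (3*(-5 + 3))*(-4) = (3*(-2))*(-4) = -6*(-4) = 24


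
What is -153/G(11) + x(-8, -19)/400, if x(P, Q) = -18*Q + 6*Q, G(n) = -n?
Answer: 15927/1100 ≈ 14.479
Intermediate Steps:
x(P, Q) = -12*Q
-153/G(11) + x(-8, -19)/400 = -153/((-1*11)) - 12*(-19)/400 = -153/(-11) + 228*(1/400) = -153*(-1/11) + 57/100 = 153/11 + 57/100 = 15927/1100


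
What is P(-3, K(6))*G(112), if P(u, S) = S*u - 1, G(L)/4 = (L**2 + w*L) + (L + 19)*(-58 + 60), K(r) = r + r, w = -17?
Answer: -1613496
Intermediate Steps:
K(r) = 2*r
G(L) = 152 - 60*L + 4*L**2 (G(L) = 4*((L**2 - 17*L) + (L + 19)*(-58 + 60)) = 4*((L**2 - 17*L) + (19 + L)*2) = 4*((L**2 - 17*L) + (38 + 2*L)) = 4*(38 + L**2 - 15*L) = 152 - 60*L + 4*L**2)
P(u, S) = -1 + S*u
P(-3, K(6))*G(112) = (-1 + (2*6)*(-3))*(152 - 60*112 + 4*112**2) = (-1 + 12*(-3))*(152 - 6720 + 4*12544) = (-1 - 36)*(152 - 6720 + 50176) = -37*43608 = -1613496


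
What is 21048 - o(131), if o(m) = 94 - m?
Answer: 21085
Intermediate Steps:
21048 - o(131) = 21048 - (94 - 1*131) = 21048 - (94 - 131) = 21048 - 1*(-37) = 21048 + 37 = 21085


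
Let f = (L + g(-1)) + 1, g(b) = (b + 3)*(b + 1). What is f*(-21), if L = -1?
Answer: 0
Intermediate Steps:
g(b) = (1 + b)*(3 + b) (g(b) = (3 + b)*(1 + b) = (1 + b)*(3 + b))
f = 0 (f = (-1 + (3 + (-1)² + 4*(-1))) + 1 = (-1 + (3 + 1 - 4)) + 1 = (-1 + 0) + 1 = -1 + 1 = 0)
f*(-21) = 0*(-21) = 0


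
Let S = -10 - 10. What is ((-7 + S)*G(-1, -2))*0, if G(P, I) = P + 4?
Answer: 0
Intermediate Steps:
G(P, I) = 4 + P
S = -20
((-7 + S)*G(-1, -2))*0 = ((-7 - 20)*(4 - 1))*0 = -27*3*0 = -81*0 = 0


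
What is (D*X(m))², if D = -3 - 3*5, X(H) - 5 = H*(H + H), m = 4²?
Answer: 86601636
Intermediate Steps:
m = 16
X(H) = 5 + 2*H² (X(H) = 5 + H*(H + H) = 5 + H*(2*H) = 5 + 2*H²)
D = -18 (D = -3 - 15 = -18)
(D*X(m))² = (-18*(5 + 2*16²))² = (-18*(5 + 2*256))² = (-18*(5 + 512))² = (-18*517)² = (-9306)² = 86601636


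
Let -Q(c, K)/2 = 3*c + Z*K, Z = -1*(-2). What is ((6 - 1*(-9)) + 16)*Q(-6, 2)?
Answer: 868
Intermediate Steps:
Z = 2
Q(c, K) = -6*c - 4*K (Q(c, K) = -2*(3*c + 2*K) = -2*(2*K + 3*c) = -6*c - 4*K)
((6 - 1*(-9)) + 16)*Q(-6, 2) = ((6 - 1*(-9)) + 16)*(-6*(-6) - 4*2) = ((6 + 9) + 16)*(36 - 8) = (15 + 16)*28 = 31*28 = 868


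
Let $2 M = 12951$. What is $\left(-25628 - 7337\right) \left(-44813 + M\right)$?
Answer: $\frac{2527591375}{2} \approx 1.2638 \cdot 10^{9}$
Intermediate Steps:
$M = \frac{12951}{2}$ ($M = \frac{1}{2} \cdot 12951 = \frac{12951}{2} \approx 6475.5$)
$\left(-25628 - 7337\right) \left(-44813 + M\right) = \left(-25628 - 7337\right) \left(-44813 + \frac{12951}{2}\right) = \left(-32965\right) \left(- \frac{76675}{2}\right) = \frac{2527591375}{2}$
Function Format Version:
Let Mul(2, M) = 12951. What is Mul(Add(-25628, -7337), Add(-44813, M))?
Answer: Rational(2527591375, 2) ≈ 1.2638e+9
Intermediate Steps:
M = Rational(12951, 2) (M = Mul(Rational(1, 2), 12951) = Rational(12951, 2) ≈ 6475.5)
Mul(Add(-25628, -7337), Add(-44813, M)) = Mul(Add(-25628, -7337), Add(-44813, Rational(12951, 2))) = Mul(-32965, Rational(-76675, 2)) = Rational(2527591375, 2)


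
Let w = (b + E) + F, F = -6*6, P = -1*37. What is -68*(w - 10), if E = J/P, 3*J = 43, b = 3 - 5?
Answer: 365228/111 ≈ 3290.3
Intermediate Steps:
P = -37
F = -36
b = -2
J = 43/3 (J = (⅓)*43 = 43/3 ≈ 14.333)
E = -43/111 (E = (43/3)/(-37) = (43/3)*(-1/37) = -43/111 ≈ -0.38739)
w = -4261/111 (w = (-2 - 43/111) - 36 = -265/111 - 36 = -4261/111 ≈ -38.387)
-68*(w - 10) = -68*(-4261/111 - 10) = -68*(-5371/111) = 365228/111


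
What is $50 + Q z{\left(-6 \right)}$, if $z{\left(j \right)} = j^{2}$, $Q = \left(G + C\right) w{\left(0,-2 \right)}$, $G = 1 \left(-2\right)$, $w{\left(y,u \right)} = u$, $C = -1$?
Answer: $266$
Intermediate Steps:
$G = -2$
$Q = 6$ ($Q = \left(-2 - 1\right) \left(-2\right) = \left(-3\right) \left(-2\right) = 6$)
$50 + Q z{\left(-6 \right)} = 50 + 6 \left(-6\right)^{2} = 50 + 6 \cdot 36 = 50 + 216 = 266$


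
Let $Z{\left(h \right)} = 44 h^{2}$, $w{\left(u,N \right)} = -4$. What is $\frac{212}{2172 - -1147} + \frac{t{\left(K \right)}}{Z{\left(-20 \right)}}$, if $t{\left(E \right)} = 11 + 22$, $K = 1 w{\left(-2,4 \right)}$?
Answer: $\frac{349157}{5310400} \approx 0.06575$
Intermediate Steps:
$K = -4$ ($K = 1 \left(-4\right) = -4$)
$t{\left(E \right)} = 33$
$\frac{212}{2172 - -1147} + \frac{t{\left(K \right)}}{Z{\left(-20 \right)}} = \frac{212}{2172 - -1147} + \frac{33}{44 \left(-20\right)^{2}} = \frac{212}{2172 + 1147} + \frac{33}{44 \cdot 400} = \frac{212}{3319} + \frac{33}{17600} = 212 \cdot \frac{1}{3319} + 33 \cdot \frac{1}{17600} = \frac{212}{3319} + \frac{3}{1600} = \frac{349157}{5310400}$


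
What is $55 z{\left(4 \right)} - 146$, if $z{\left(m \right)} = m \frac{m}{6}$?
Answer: $\frac{2}{3} \approx 0.66667$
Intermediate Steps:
$z{\left(m \right)} = \frac{m^{2}}{6}$ ($z{\left(m \right)} = m m \frac{1}{6} = m \frac{m}{6} = \frac{m^{2}}{6}$)
$55 z{\left(4 \right)} - 146 = 55 \frac{4^{2}}{6} - 146 = 55 \cdot \frac{1}{6} \cdot 16 - 146 = 55 \cdot \frac{8}{3} - 146 = \frac{440}{3} - 146 = \frac{2}{3}$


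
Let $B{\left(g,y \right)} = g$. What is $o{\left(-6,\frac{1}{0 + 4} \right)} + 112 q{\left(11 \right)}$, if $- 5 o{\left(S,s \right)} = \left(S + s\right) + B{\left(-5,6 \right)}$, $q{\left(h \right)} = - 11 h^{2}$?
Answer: $- \frac{2981397}{20} \approx -1.4907 \cdot 10^{5}$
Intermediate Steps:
$o{\left(S,s \right)} = 1 - \frac{S}{5} - \frac{s}{5}$ ($o{\left(S,s \right)} = - \frac{\left(S + s\right) - 5}{5} = - \frac{-5 + S + s}{5} = 1 - \frac{S}{5} - \frac{s}{5}$)
$o{\left(-6,\frac{1}{0 + 4} \right)} + 112 q{\left(11 \right)} = \left(1 - - \frac{6}{5} - \frac{1}{5 \left(0 + 4\right)}\right) + 112 \left(- 11 \cdot 11^{2}\right) = \left(1 + \frac{6}{5} - \frac{1}{5 \cdot 4}\right) + 112 \left(\left(-11\right) 121\right) = \left(1 + \frac{6}{5} - \frac{1}{20}\right) + 112 \left(-1331\right) = \left(1 + \frac{6}{5} - \frac{1}{20}\right) - 149072 = \frac{43}{20} - 149072 = - \frac{2981397}{20}$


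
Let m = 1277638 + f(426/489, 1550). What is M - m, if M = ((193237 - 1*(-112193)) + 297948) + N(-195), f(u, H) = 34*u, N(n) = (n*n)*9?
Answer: -54126533/163 ≈ -3.3206e+5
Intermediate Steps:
N(n) = 9*n**2 (N(n) = n**2*9 = 9*n**2)
m = 208259822/163 (m = 1277638 + 34*(426/489) = 1277638 + 34*(426*(1/489)) = 1277638 + 34*(142/163) = 1277638 + 4828/163 = 208259822/163 ≈ 1.2777e+6)
M = 945603 (M = ((193237 - 1*(-112193)) + 297948) + 9*(-195)**2 = ((193237 + 112193) + 297948) + 9*38025 = (305430 + 297948) + 342225 = 603378 + 342225 = 945603)
M - m = 945603 - 1*208259822/163 = 945603 - 208259822/163 = -54126533/163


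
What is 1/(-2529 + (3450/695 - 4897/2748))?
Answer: -381972/964791751 ≈ -0.00039591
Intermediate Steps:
1/(-2529 + (3450/695 - 4897/2748)) = 1/(-2529 + (3450*(1/695) - 4897*1/2748)) = 1/(-2529 + (690/139 - 4897/2748)) = 1/(-2529 + 1215437/381972) = 1/(-964791751/381972) = -381972/964791751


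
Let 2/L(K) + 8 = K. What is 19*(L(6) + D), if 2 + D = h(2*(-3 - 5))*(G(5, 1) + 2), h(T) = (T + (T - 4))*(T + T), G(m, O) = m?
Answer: 153159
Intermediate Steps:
h(T) = 2*T*(-4 + 2*T) (h(T) = (T + (-4 + T))*(2*T) = (-4 + 2*T)*(2*T) = 2*T*(-4 + 2*T))
L(K) = 2/(-8 + K)
D = 8062 (D = -2 + (4*(2*(-3 - 5))*(-2 + 2*(-3 - 5)))*(5 + 2) = -2 + (4*(2*(-8))*(-2 + 2*(-8)))*7 = -2 + (4*(-16)*(-2 - 16))*7 = -2 + (4*(-16)*(-18))*7 = -2 + 1152*7 = -2 + 8064 = 8062)
19*(L(6) + D) = 19*(2/(-8 + 6) + 8062) = 19*(2/(-2) + 8062) = 19*(2*(-½) + 8062) = 19*(-1 + 8062) = 19*8061 = 153159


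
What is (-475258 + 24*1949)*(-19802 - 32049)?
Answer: 22217220182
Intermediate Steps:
(-475258 + 24*1949)*(-19802 - 32049) = (-475258 + 46776)*(-51851) = -428482*(-51851) = 22217220182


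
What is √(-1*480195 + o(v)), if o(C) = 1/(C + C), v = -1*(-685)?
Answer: I*√901277994130/1370 ≈ 692.96*I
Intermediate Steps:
v = 685
o(C) = 1/(2*C)
√(-1*480195 + o(v)) = √(-1*480195 + (½)/685) = √(-480195 + (½)*(1/685)) = √(-480195 + 1/1370) = √(-657867149/1370) = I*√901277994130/1370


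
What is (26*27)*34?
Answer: 23868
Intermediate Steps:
(26*27)*34 = 702*34 = 23868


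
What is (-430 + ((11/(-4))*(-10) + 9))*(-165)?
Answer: 129855/2 ≈ 64928.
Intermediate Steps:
(-430 + ((11/(-4))*(-10) + 9))*(-165) = (-430 + ((11*(-¼))*(-10) + 9))*(-165) = (-430 + (-11/4*(-10) + 9))*(-165) = (-430 + (55/2 + 9))*(-165) = (-430 + 73/2)*(-165) = -787/2*(-165) = 129855/2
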